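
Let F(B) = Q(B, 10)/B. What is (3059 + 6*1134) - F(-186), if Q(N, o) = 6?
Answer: 305754/31 ≈ 9863.0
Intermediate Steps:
F(B) = 6/B
(3059 + 6*1134) - F(-186) = (3059 + 6*1134) - 6/(-186) = (3059 + 6804) - 6*(-1)/186 = 9863 - 1*(-1/31) = 9863 + 1/31 = 305754/31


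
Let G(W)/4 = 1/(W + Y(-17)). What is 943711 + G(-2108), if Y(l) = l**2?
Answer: 1716610305/1819 ≈ 9.4371e+5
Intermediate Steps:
G(W) = 4/(289 + W) (G(W) = 4/(W + (-17)**2) = 4/(W + 289) = 4/(289 + W))
943711 + G(-2108) = 943711 + 4/(289 - 2108) = 943711 + 4/(-1819) = 943711 + 4*(-1/1819) = 943711 - 4/1819 = 1716610305/1819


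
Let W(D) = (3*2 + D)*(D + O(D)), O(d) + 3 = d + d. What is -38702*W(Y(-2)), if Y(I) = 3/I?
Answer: 2612385/2 ≈ 1.3062e+6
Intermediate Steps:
O(d) = -3 + 2*d (O(d) = -3 + (d + d) = -3 + 2*d)
W(D) = (-3 + 3*D)*(6 + D) (W(D) = (3*2 + D)*(D + (-3 + 2*D)) = (6 + D)*(-3 + 3*D) = (-3 + 3*D)*(6 + D))
-38702*W(Y(-2)) = -38702*(-18 + 3*(3/(-2))² + 15*(3/(-2))) = -38702*(-18 + 3*(3*(-½))² + 15*(3*(-½))) = -38702*(-18 + 3*(-3/2)² + 15*(-3/2)) = -38702*(-18 + 3*(9/4) - 45/2) = -38702*(-18 + 27/4 - 45/2) = -38702*(-135/4) = 2612385/2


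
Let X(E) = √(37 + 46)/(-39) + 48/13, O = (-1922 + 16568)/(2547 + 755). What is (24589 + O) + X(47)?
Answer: 40609858/1651 - √83/39 ≈ 24597.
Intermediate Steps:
O = 7323/1651 (O = 14646/3302 = 14646*(1/3302) = 7323/1651 ≈ 4.4355)
X(E) = 48/13 - √83/39 (X(E) = √83*(-1/39) + 48*(1/13) = -√83/39 + 48/13 = 48/13 - √83/39)
(24589 + O) + X(47) = (24589 + 7323/1651) + (48/13 - √83/39) = 40603762/1651 + (48/13 - √83/39) = 40609858/1651 - √83/39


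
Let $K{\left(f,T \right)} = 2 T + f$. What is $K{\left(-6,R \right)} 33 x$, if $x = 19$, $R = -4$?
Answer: $-8778$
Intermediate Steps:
$K{\left(f,T \right)} = f + 2 T$
$K{\left(-6,R \right)} 33 x = \left(-6 + 2 \left(-4\right)\right) 33 \cdot 19 = \left(-6 - 8\right) 33 \cdot 19 = \left(-14\right) 33 \cdot 19 = \left(-462\right) 19 = -8778$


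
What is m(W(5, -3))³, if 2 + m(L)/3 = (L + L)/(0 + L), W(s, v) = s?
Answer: 0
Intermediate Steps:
m(L) = 0 (m(L) = -6 + 3*((L + L)/(0 + L)) = -6 + 3*((2*L)/L) = -6 + 3*2 = -6 + 6 = 0)
m(W(5, -3))³ = 0³ = 0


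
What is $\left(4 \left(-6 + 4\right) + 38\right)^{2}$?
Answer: $900$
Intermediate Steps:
$\left(4 \left(-6 + 4\right) + 38\right)^{2} = \left(4 \left(-2\right) + 38\right)^{2} = \left(-8 + 38\right)^{2} = 30^{2} = 900$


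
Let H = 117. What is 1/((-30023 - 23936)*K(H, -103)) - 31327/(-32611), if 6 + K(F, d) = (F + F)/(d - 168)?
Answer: 3144103720561/3272961925140 ≈ 0.96063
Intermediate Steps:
K(F, d) = -6 + 2*F/(-168 + d) (K(F, d) = -6 + (F + F)/(d - 168) = -6 + (2*F)/(-168 + d) = -6 + 2*F/(-168 + d))
1/((-30023 - 23936)*K(H, -103)) - 31327/(-32611) = 1/((-30023 - 23936)*((2*(504 + 117 - 3*(-103))/(-168 - 103)))) - 31327/(-32611) = 1/((-53959)*((2*(504 + 117 + 309)/(-271)))) - 31327*(-1/32611) = -1/(53959*(2*(-1/271)*930)) + 31327/32611 = -1/(53959*(-1860/271)) + 31327/32611 = -1/53959*(-271/1860) + 31327/32611 = 271/100363740 + 31327/32611 = 3144103720561/3272961925140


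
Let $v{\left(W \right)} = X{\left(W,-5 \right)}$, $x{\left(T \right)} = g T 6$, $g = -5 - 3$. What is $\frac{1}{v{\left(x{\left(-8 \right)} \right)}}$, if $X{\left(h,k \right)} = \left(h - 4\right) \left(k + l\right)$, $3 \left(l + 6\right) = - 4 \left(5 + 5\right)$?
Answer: $- \frac{3}{27740} \approx -0.00010815$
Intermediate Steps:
$g = -8$
$l = - \frac{58}{3}$ ($l = -6 + \frac{\left(-4\right) \left(5 + 5\right)}{3} = -6 + \frac{\left(-4\right) 10}{3} = -6 + \frac{1}{3} \left(-40\right) = -6 - \frac{40}{3} = - \frac{58}{3} \approx -19.333$)
$X{\left(h,k \right)} = \left(-4 + h\right) \left(- \frac{58}{3} + k\right)$ ($X{\left(h,k \right)} = \left(h - 4\right) \left(k - \frac{58}{3}\right) = \left(-4 + h\right) \left(- \frac{58}{3} + k\right)$)
$x{\left(T \right)} = - 48 T$ ($x{\left(T \right)} = - 8 T 6 = - 48 T$)
$v{\left(W \right)} = \frac{292}{3} - \frac{73 W}{3}$ ($v{\left(W \right)} = \frac{232}{3} - -20 - \frac{58 W}{3} + W \left(-5\right) = \frac{232}{3} + 20 - \frac{58 W}{3} - 5 W = \frac{292}{3} - \frac{73 W}{3}$)
$\frac{1}{v{\left(x{\left(-8 \right)} \right)}} = \frac{1}{\frac{292}{3} - \frac{73 \left(\left(-48\right) \left(-8\right)\right)}{3}} = \frac{1}{\frac{292}{3} - 9344} = \frac{1}{- \frac{27740}{3}} = - \frac{3}{27740}$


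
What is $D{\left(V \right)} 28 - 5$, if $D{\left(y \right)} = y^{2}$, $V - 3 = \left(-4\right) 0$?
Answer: $247$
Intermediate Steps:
$V = 3$ ($V = 3 - 0 = 3 + 0 = 3$)
$D{\left(V \right)} 28 - 5 = 3^{2} \cdot 28 - 5 = 9 \cdot 28 - 5 = 252 - 5 = 247$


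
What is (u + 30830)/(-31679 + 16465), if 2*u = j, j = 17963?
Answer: -79623/30428 ≈ -2.6168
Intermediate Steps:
u = 17963/2 (u = (½)*17963 = 17963/2 ≈ 8981.5)
(u + 30830)/(-31679 + 16465) = (17963/2 + 30830)/(-31679 + 16465) = (79623/2)/(-15214) = (79623/2)*(-1/15214) = -79623/30428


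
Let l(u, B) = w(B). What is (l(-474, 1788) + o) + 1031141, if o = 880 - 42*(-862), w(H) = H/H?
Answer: 1068226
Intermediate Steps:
w(H) = 1
l(u, B) = 1
o = 37084 (o = 880 + 36204 = 37084)
(l(-474, 1788) + o) + 1031141 = (1 + 37084) + 1031141 = 37085 + 1031141 = 1068226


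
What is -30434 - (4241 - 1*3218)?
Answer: -31457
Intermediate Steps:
-30434 - (4241 - 1*3218) = -30434 - (4241 - 3218) = -30434 - 1*1023 = -30434 - 1023 = -31457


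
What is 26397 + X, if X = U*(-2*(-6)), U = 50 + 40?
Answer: 27477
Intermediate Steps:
U = 90
X = 1080 (X = 90*(-2*(-6)) = 90*12 = 1080)
26397 + X = 26397 + 1080 = 27477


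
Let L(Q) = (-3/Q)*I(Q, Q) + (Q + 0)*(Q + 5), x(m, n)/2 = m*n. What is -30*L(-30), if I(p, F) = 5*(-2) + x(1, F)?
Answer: -22290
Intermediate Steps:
x(m, n) = 2*m*n (x(m, n) = 2*(m*n) = 2*m*n)
I(p, F) = -10 + 2*F (I(p, F) = 5*(-2) + 2*1*F = -10 + 2*F)
L(Q) = Q*(5 + Q) - 3*(-10 + 2*Q)/Q (L(Q) = (-3/Q)*(-10 + 2*Q) + (Q + 0)*(Q + 5) = -3*(-10 + 2*Q)/Q + Q*(5 + Q) = Q*(5 + Q) - 3*(-10 + 2*Q)/Q)
-30*L(-30) = -30*(-6 + (-30)² + 5*(-30) + 30/(-30)) = -30*(-6 + 900 - 150 + 30*(-1/30)) = -30*(-6 + 900 - 150 - 1) = -30*743 = -22290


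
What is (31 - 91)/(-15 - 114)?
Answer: 20/43 ≈ 0.46512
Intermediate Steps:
(31 - 91)/(-15 - 114) = -60/(-129) = -1/129*(-60) = 20/43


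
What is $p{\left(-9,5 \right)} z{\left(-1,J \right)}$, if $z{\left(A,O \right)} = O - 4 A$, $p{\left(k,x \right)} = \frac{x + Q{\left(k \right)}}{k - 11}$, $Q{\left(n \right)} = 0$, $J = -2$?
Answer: $- \frac{1}{2} \approx -0.5$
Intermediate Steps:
$p{\left(k,x \right)} = \frac{x}{-11 + k}$ ($p{\left(k,x \right)} = \frac{x + 0}{k - 11} = \frac{x}{-11 + k}$)
$p{\left(-9,5 \right)} z{\left(-1,J \right)} = \frac{5}{-11 - 9} \left(-2 - -4\right) = \frac{5}{-20} \left(-2 + 4\right) = 5 \left(- \frac{1}{20}\right) 2 = \left(- \frac{1}{4}\right) 2 = - \frac{1}{2}$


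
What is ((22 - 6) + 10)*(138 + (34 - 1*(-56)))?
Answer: 5928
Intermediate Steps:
((22 - 6) + 10)*(138 + (34 - 1*(-56))) = (16 + 10)*(138 + (34 + 56)) = 26*(138 + 90) = 26*228 = 5928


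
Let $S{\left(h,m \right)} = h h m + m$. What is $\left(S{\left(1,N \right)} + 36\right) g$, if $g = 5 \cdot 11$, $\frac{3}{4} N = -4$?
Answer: $\frac{4180}{3} \approx 1393.3$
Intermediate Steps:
$N = - \frac{16}{3}$ ($N = \frac{4}{3} \left(-4\right) = - \frac{16}{3} \approx -5.3333$)
$g = 55$
$S{\left(h,m \right)} = m + m h^{2}$ ($S{\left(h,m \right)} = h^{2} m + m = m h^{2} + m = m + m h^{2}$)
$\left(S{\left(1,N \right)} + 36\right) g = \left(- \frac{16 \left(1 + 1^{2}\right)}{3} + 36\right) 55 = \left(- \frac{16 \left(1 + 1\right)}{3} + 36\right) 55 = \left(\left(- \frac{16}{3}\right) 2 + 36\right) 55 = \left(- \frac{32}{3} + 36\right) 55 = \frac{76}{3} \cdot 55 = \frac{4180}{3}$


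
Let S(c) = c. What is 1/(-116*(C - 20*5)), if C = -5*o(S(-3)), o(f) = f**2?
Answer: 1/16820 ≈ 5.9453e-5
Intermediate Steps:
C = -45 (C = -5*(-3)**2 = -5*9 = -45)
1/(-116*(C - 20*5)) = 1/(-116*(-45 - 20*5)) = 1/(-116*(-45 - 100)) = 1/(-116*(-145)) = 1/16820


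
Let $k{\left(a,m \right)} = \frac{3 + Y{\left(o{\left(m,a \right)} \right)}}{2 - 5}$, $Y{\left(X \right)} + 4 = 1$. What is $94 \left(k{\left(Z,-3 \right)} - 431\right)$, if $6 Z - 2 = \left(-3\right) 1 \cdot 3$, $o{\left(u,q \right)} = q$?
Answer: $-40514$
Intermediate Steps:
$Y{\left(X \right)} = -3$ ($Y{\left(X \right)} = -4 + 1 = -3$)
$Z = - \frac{7}{6}$ ($Z = \frac{1}{3} + \frac{\left(-3\right) 1 \cdot 3}{6} = \frac{1}{3} + \frac{\left(-3\right) 3}{6} = \frac{1}{3} + \frac{1}{6} \left(-9\right) = \frac{1}{3} - \frac{3}{2} = - \frac{7}{6} \approx -1.1667$)
$k{\left(a,m \right)} = 0$ ($k{\left(a,m \right)} = \frac{3 - 3}{2 - 5} = \frac{0}{-3} = 0 \left(- \frac{1}{3}\right) = 0$)
$94 \left(k{\left(Z,-3 \right)} - 431\right) = 94 \left(0 - 431\right) = 94 \left(-431\right) = -40514$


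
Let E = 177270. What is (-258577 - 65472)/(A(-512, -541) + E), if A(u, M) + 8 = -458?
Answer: -324049/176804 ≈ -1.8328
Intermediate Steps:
A(u, M) = -466 (A(u, M) = -8 - 458 = -466)
(-258577 - 65472)/(A(-512, -541) + E) = (-258577 - 65472)/(-466 + 177270) = -324049/176804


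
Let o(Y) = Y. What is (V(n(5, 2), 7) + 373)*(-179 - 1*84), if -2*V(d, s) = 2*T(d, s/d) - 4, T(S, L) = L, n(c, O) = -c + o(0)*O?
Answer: -494966/5 ≈ -98993.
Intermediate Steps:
n(c, O) = -c (n(c, O) = -c + 0*O = -c + 0 = -c)
V(d, s) = 2 - s/d (V(d, s) = -(2*(s/d) - 4)/2 = -(2*s/d - 4)/2 = -(-4 + 2*s/d)/2 = 2 - s/d)
(V(n(5, 2), 7) + 373)*(-179 - 1*84) = ((2 - 1*7/(-1*5)) + 373)*(-179 - 1*84) = ((2 - 1*7/(-5)) + 373)*(-179 - 84) = ((2 - 1*7*(-⅕)) + 373)*(-263) = ((2 + 7/5) + 373)*(-263) = (17/5 + 373)*(-263) = (1882/5)*(-263) = -494966/5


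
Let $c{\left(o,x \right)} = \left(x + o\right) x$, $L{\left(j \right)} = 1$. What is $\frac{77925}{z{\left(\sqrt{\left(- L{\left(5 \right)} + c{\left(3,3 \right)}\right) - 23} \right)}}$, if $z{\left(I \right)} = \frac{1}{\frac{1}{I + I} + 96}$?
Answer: $7480800 - \frac{25975 i \sqrt{6}}{4} \approx 7.4808 \cdot 10^{6} - 15906.0 i$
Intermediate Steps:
$c{\left(o,x \right)} = x \left(o + x\right)$ ($c{\left(o,x \right)} = \left(o + x\right) x = x \left(o + x\right)$)
$z{\left(I \right)} = \frac{1}{96 + \frac{1}{2 I}}$ ($z{\left(I \right)} = \frac{1}{\frac{1}{2 I} + 96} = \frac{1}{96 + \frac{1}{2 I}}$)
$\frac{77925}{z{\left(\sqrt{\left(- L{\left(5 \right)} + c{\left(3,3 \right)}\right) - 23} \right)}} = \frac{77925}{2 \sqrt{\left(\left(-1\right) 1 + 3 \left(3 + 3\right)\right) - 23} \frac{1}{1 + 192 \sqrt{\left(\left(-1\right) 1 + 3 \left(3 + 3\right)\right) - 23}}} = \frac{77925}{2 \sqrt{\left(-1 + 3 \cdot 6\right) - 23} \frac{1}{1 + 192 \sqrt{\left(-1 + 3 \cdot 6\right) - 23}}} = \frac{77925}{2 \sqrt{\left(-1 + 18\right) - 23} \frac{1}{1 + 192 \sqrt{\left(-1 + 18\right) - 23}}} = \frac{77925}{2 \sqrt{17 - 23} \frac{1}{1 + 192 \sqrt{17 - 23}}} = \frac{77925}{2 \sqrt{-6} \frac{1}{1 + 192 \sqrt{-6}}} = \frac{77925}{2 i \sqrt{6} \frac{1}{1 + 192 i \sqrt{6}}} = 77925 \left(- \frac{i \sqrt{6} \left(1 + 192 i \sqrt{6}\right)}{12}\right) = - \frac{25975 i \sqrt{6} \left(1 + 192 i \sqrt{6}\right)}{4}$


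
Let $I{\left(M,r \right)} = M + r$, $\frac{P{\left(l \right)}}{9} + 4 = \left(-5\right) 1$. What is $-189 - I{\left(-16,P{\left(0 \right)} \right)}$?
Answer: $-92$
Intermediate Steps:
$P{\left(l \right)} = -81$ ($P{\left(l \right)} = -36 + 9 \left(\left(-5\right) 1\right) = -36 + 9 \left(-5\right) = -36 - 45 = -81$)
$-189 - I{\left(-16,P{\left(0 \right)} \right)} = -189 - \left(-16 - 81\right) = -189 - -97 = -189 + 97 = -92$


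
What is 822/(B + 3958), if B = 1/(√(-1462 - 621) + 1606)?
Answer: 8398260734976/40438346975813 + 822*I*√2083/40438346975813 ≈ 0.20768 + 9.2773e-10*I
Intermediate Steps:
B = 1/(1606 + I*√2083) (B = 1/(√(-2083) + 1606) = 1/(I*√2083 + 1606) = 1/(1606 + I*√2083) ≈ 0.00062216 - 1.7681e-5*I)
822/(B + 3958) = 822/((1606/2581319 - I*√2083/2581319) + 3958) = 822/(10216862208/2581319 - I*√2083/2581319)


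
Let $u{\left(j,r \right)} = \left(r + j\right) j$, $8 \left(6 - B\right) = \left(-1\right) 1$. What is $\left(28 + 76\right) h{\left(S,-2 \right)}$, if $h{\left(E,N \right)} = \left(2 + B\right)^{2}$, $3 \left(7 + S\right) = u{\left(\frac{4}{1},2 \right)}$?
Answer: $\frac{54925}{8} \approx 6865.6$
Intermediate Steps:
$B = \frac{49}{8}$ ($B = 6 - \frac{\left(-1\right) 1}{8} = 6 - - \frac{1}{8} = 6 + \frac{1}{8} = \frac{49}{8} \approx 6.125$)
$u{\left(j,r \right)} = j \left(j + r\right)$ ($u{\left(j,r \right)} = \left(j + r\right) j = j \left(j + r\right)$)
$S = 1$ ($S = -7 + \frac{\frac{4}{1} \left(\frac{4}{1} + 2\right)}{3} = -7 + \frac{4 \cdot 1 \left(4 \cdot 1 + 2\right)}{3} = -7 + \frac{4 \left(4 + 2\right)}{3} = -7 + \frac{4 \cdot 6}{3} = -7 + \frac{1}{3} \cdot 24 = -7 + 8 = 1$)
$h{\left(E,N \right)} = \frac{4225}{64}$ ($h{\left(E,N \right)} = \left(2 + \frac{49}{8}\right)^{2} = \left(\frac{65}{8}\right)^{2} = \frac{4225}{64}$)
$\left(28 + 76\right) h{\left(S,-2 \right)} = \left(28 + 76\right) \frac{4225}{64} = 104 \cdot \frac{4225}{64} = \frac{54925}{8}$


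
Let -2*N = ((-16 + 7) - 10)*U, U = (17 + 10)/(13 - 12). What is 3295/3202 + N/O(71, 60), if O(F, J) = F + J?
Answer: 626479/209731 ≈ 2.9871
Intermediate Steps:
U = 27 (U = 27/1 = 27*1 = 27)
N = 513/2 (N = -((-16 + 7) - 10)*27/2 = -(-9 - 10)*27/2 = -(-19)*27/2 = -½*(-513) = 513/2 ≈ 256.50)
3295/3202 + N/O(71, 60) = 3295/3202 + 513/(2*(71 + 60)) = 3295*(1/3202) + (513/2)/131 = 3295/3202 + (513/2)*(1/131) = 3295/3202 + 513/262 = 626479/209731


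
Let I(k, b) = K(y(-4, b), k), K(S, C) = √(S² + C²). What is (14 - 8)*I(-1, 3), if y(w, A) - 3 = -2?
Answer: 6*√2 ≈ 8.4853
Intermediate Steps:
y(w, A) = 1 (y(w, A) = 3 - 2 = 1)
K(S, C) = √(C² + S²)
I(k, b) = √(1 + k²) (I(k, b) = √(k² + 1²) = √(k² + 1) = √(1 + k²))
(14 - 8)*I(-1, 3) = (14 - 8)*√(1 + (-1)²) = 6*√(1 + 1) = 6*√2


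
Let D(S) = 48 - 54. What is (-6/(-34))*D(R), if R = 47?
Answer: -18/17 ≈ -1.0588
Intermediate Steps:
D(S) = -6
(-6/(-34))*D(R) = -6/(-34)*(-6) = -6*(-1/34)*(-6) = (3/17)*(-6) = -18/17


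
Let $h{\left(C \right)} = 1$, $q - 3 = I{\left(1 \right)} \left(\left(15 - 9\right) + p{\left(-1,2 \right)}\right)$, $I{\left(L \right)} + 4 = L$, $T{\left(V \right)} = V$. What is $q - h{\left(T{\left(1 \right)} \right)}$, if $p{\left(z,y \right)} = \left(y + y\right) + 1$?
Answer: $-31$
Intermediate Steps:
$p{\left(z,y \right)} = 1 + 2 y$ ($p{\left(z,y \right)} = 2 y + 1 = 1 + 2 y$)
$I{\left(L \right)} = -4 + L$
$q = -30$ ($q = 3 + \left(-4 + 1\right) \left(\left(15 - 9\right) + \left(1 + 2 \cdot 2\right)\right) = 3 - 3 \left(\left(15 - 9\right) + \left(1 + 4\right)\right) = 3 - 3 \left(6 + 5\right) = 3 - 33 = -30$)
$q - h{\left(T{\left(1 \right)} \right)} = -30 - 1 = -31$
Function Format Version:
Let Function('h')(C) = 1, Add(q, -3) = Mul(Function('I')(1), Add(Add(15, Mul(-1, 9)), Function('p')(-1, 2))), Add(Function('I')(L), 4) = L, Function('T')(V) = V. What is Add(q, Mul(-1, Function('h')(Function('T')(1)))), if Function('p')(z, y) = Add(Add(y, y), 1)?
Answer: -31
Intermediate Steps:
Function('p')(z, y) = Add(1, Mul(2, y)) (Function('p')(z, y) = Add(Mul(2, y), 1) = Add(1, Mul(2, y)))
Function('I')(L) = Add(-4, L)
q = -30 (q = Add(3, Mul(Add(-4, 1), Add(Add(15, Mul(-1, 9)), Add(1, Mul(2, 2))))) = Add(3, Mul(-3, Add(Add(15, -9), Add(1, 4)))) = Add(3, Mul(-3, Add(6, 5))) = Add(3, Mul(-3, 11)) = Add(3, -33) = -30)
Add(q, Mul(-1, Function('h')(Function('T')(1)))) = Add(-30, Mul(-1, 1)) = Add(-30, -1) = -31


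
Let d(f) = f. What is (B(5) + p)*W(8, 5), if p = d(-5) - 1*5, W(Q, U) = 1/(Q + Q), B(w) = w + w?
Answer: 0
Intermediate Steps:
B(w) = 2*w
W(Q, U) = 1/(2*Q)
p = -10 (p = -5 - 1*5 = -5 - 5 = -10)
(B(5) + p)*W(8, 5) = (2*5 - 10)*((1/2)/8) = (10 - 10)*((1/2)*(1/8)) = 0*(1/16) = 0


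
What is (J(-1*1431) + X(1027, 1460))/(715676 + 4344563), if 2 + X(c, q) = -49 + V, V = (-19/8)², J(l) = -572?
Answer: -39511/323855296 ≈ -0.00012200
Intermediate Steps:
V = 361/64 (V = (-19*⅛)² = (-19/8)² = 361/64 ≈ 5.6406)
X(c, q) = -2903/64 (X(c, q) = -2 + (-49 + 361/64) = -2 - 2775/64 = -2903/64)
(J(-1*1431) + X(1027, 1460))/(715676 + 4344563) = (-572 - 2903/64)/(715676 + 4344563) = -39511/64/5060239 = -39511/64*1/5060239 = -39511/323855296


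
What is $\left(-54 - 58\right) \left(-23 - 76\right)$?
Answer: $11088$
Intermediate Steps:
$\left(-54 - 58\right) \left(-23 - 76\right) = - 112 \left(-23 - 76\right) = \left(-112\right) \left(-99\right) = 11088$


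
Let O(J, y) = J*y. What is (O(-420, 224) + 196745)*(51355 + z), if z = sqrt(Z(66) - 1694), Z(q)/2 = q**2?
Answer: 5272361075 + 1129315*sqrt(58) ≈ 5.2810e+9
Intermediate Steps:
Z(q) = 2*q**2
z = 11*sqrt(58) (z = sqrt(2*66**2 - 1694) = sqrt(2*4356 - 1694) = sqrt(8712 - 1694) = sqrt(7018) = 11*sqrt(58) ≈ 83.774)
(O(-420, 224) + 196745)*(51355 + z) = (-420*224 + 196745)*(51355 + 11*sqrt(58)) = (-94080 + 196745)*(51355 + 11*sqrt(58)) = 102665*(51355 + 11*sqrt(58)) = 5272361075 + 1129315*sqrt(58)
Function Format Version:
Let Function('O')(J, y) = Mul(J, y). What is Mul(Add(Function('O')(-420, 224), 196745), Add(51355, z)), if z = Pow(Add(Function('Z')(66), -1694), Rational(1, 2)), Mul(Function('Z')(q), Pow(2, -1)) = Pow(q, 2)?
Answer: Add(5272361075, Mul(1129315, Pow(58, Rational(1, 2)))) ≈ 5.2810e+9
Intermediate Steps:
Function('Z')(q) = Mul(2, Pow(q, 2))
z = Mul(11, Pow(58, Rational(1, 2))) (z = Pow(Add(Mul(2, Pow(66, 2)), -1694), Rational(1, 2)) = Pow(Add(Mul(2, 4356), -1694), Rational(1, 2)) = Pow(Add(8712, -1694), Rational(1, 2)) = Pow(7018, Rational(1, 2)) = Mul(11, Pow(58, Rational(1, 2))) ≈ 83.774)
Mul(Add(Function('O')(-420, 224), 196745), Add(51355, z)) = Mul(Add(Mul(-420, 224), 196745), Add(51355, Mul(11, Pow(58, Rational(1, 2))))) = Mul(Add(-94080, 196745), Add(51355, Mul(11, Pow(58, Rational(1, 2))))) = Mul(102665, Add(51355, Mul(11, Pow(58, Rational(1, 2))))) = Add(5272361075, Mul(1129315, Pow(58, Rational(1, 2))))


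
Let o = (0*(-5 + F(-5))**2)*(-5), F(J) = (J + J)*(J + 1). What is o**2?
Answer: 0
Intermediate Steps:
F(J) = 2*J*(1 + J) (F(J) = (2*J)*(1 + J) = 2*J*(1 + J))
o = 0 (o = (0*(-5 + 2*(-5)*(1 - 5))**2)*(-5) = (0*(-5 + 2*(-5)*(-4))**2)*(-5) = (0*(-5 + 40)**2)*(-5) = (0*35**2)*(-5) = (0*1225)*(-5) = 0*(-5) = 0)
o**2 = 0**2 = 0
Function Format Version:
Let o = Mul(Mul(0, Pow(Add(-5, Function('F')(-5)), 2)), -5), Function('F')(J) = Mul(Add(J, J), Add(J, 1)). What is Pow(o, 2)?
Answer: 0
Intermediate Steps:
Function('F')(J) = Mul(2, J, Add(1, J)) (Function('F')(J) = Mul(Mul(2, J), Add(1, J)) = Mul(2, J, Add(1, J)))
o = 0 (o = Mul(Mul(0, Pow(Add(-5, Mul(2, -5, Add(1, -5))), 2)), -5) = Mul(Mul(0, Pow(Add(-5, Mul(2, -5, -4)), 2)), -5) = Mul(Mul(0, Pow(Add(-5, 40), 2)), -5) = Mul(Mul(0, Pow(35, 2)), -5) = Mul(Mul(0, 1225), -5) = Mul(0, -5) = 0)
Pow(o, 2) = Pow(0, 2) = 0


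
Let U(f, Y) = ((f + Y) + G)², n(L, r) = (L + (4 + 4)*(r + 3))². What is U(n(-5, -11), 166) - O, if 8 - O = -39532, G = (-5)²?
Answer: 24482764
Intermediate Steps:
n(L, r) = (24 + L + 8*r)² (n(L, r) = (L + 8*(3 + r))² = (L + (24 + 8*r))² = (24 + L + 8*r)²)
G = 25
O = 39540 (O = 8 - 1*(-39532) = 8 + 39532 = 39540)
U(f, Y) = (25 + Y + f)² (U(f, Y) = ((f + Y) + 25)² = ((Y + f) + 25)² = (25 + Y + f)²)
U(n(-5, -11), 166) - O = (25 + 166 + (24 - 5 + 8*(-11))²)² - 1*39540 = (25 + 166 + (24 - 5 - 88)²)² - 39540 = (25 + 166 + (-69)²)² - 39540 = (25 + 166 + 4761)² - 39540 = 4952² - 39540 = 24522304 - 39540 = 24482764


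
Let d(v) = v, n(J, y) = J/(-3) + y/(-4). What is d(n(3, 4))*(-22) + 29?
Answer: 73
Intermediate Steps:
n(J, y) = -J/3 - y/4 (n(J, y) = J*(-⅓) + y*(-¼) = -J/3 - y/4)
d(n(3, 4))*(-22) + 29 = (-⅓*3 - ¼*4)*(-22) + 29 = (-1 - 1)*(-22) + 29 = -2*(-22) + 29 = 44 + 29 = 73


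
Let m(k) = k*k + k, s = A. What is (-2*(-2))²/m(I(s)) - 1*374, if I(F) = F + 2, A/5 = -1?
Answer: -1114/3 ≈ -371.33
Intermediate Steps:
A = -5 (A = 5*(-1) = -5)
s = -5
I(F) = 2 + F
m(k) = k + k² (m(k) = k² + k = k + k²)
(-2*(-2))²/m(I(s)) - 1*374 = (-2*(-2))²/(((2 - 5)*(1 + (2 - 5)))) - 1*374 = 4²/((-3*(1 - 3))) - 374 = 16/((-3*(-2))) - 374 = 16/6 - 374 = 16*(⅙) - 374 = 8/3 - 374 = -1114/3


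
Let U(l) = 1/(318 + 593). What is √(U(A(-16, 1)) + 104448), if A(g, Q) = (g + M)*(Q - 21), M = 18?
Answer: √86683589519/911 ≈ 323.18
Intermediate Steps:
A(g, Q) = (-21 + Q)*(18 + g) (A(g, Q) = (g + 18)*(Q - 21) = (18 + g)*(-21 + Q) = (-21 + Q)*(18 + g))
U(l) = 1/911
√(U(A(-16, 1)) + 104448) = √(1/911 + 104448) = √(95152129/911) = √86683589519/911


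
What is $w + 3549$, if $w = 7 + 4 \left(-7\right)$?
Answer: $3528$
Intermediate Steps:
$w = -21$ ($w = 7 - 28 = -21$)
$w + 3549 = -21 + 3549 = 3528$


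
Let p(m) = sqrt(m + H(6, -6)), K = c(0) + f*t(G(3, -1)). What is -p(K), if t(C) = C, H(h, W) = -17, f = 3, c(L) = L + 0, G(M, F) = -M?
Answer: -I*sqrt(26) ≈ -5.099*I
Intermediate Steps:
c(L) = L
K = -9 (K = 0 + 3*(-1*3) = 0 + 3*(-3) = 0 - 9 = -9)
p(m) = sqrt(-17 + m) (p(m) = sqrt(m - 17) = sqrt(-17 + m))
-p(K) = -sqrt(-17 - 9) = -sqrt(-26) = -I*sqrt(26)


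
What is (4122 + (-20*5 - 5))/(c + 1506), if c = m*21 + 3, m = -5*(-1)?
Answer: 1339/538 ≈ 2.4888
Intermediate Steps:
m = 5
c = 108 (c = 5*21 + 3 = 105 + 3 = 108)
(4122 + (-20*5 - 5))/(c + 1506) = (4122 + (-20*5 - 5))/(108 + 1506) = (4122 + (-100 - 5))/1614 = (4122 - 105)*(1/1614) = 4017*(1/1614) = 1339/538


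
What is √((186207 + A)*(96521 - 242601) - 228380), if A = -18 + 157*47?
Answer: 2*I*√7069160455 ≈ 1.6816e+5*I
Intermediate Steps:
A = 7361 (A = -18 + 7379 = 7361)
√((186207 + A)*(96521 - 242601) - 228380) = √((186207 + 7361)*(96521 - 242601) - 228380) = √(193568*(-146080) - 228380) = √(-28276413440 - 228380) = √(-28276641820) = 2*I*√7069160455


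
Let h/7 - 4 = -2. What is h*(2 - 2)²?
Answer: 0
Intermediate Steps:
h = 14 (h = 28 + 7*(-2) = 28 - 14 = 14)
h*(2 - 2)² = 14*(2 - 2)² = 14*0² = 14*0 = 0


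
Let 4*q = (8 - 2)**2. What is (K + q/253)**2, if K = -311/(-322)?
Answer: 12581209/12545764 ≈ 1.0028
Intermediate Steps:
K = 311/322 (K = -311*(-1/322) = 311/322 ≈ 0.96584)
q = 9 (q = (8 - 2)**2/4 = (1/4)*6**2 = (1/4)*36 = 9)
(K + q/253)**2 = (311/322 + 9/253)**2 = (3547/3542)**2 = 12581209/12545764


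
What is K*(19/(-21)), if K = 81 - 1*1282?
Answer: 22819/21 ≈ 1086.6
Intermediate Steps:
K = -1201 (K = 81 - 1282 = -1201)
K*(19/(-21)) = -22819/(-21) = -22819*(-1)/21 = -1201*(-19/21) = 22819/21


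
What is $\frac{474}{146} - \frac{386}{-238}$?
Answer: $\frac{42292}{8687} \approx 4.8684$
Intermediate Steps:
$\frac{474}{146} - \frac{386}{-238} = 474 \cdot \frac{1}{146} - - \frac{193}{119} = \frac{237}{73} + \frac{193}{119} = \frac{42292}{8687}$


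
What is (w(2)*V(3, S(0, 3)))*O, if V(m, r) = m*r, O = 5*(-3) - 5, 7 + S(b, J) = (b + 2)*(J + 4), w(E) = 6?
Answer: -2520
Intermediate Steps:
S(b, J) = -7 + (2 + b)*(4 + J) (S(b, J) = -7 + (b + 2)*(J + 4) = -7 + (2 + b)*(4 + J))
O = -20 (O = -15 - 5 = -20)
(w(2)*V(3, S(0, 3)))*O = (6*(3*(1 + 2*3 + 4*0 + 3*0)))*(-20) = (6*(3*(1 + 6 + 0 + 0)))*(-20) = (6*(3*7))*(-20) = (6*21)*(-20) = 126*(-20) = -2520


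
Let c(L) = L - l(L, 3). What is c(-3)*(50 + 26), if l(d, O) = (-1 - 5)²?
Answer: -2964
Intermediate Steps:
l(d, O) = 36 (l(d, O) = (-6)² = 36)
c(L) = -36 + L (c(L) = L - 1*36 = L - 36 = -36 + L)
c(-3)*(50 + 26) = (-36 - 3)*(50 + 26) = -39*76 = -2964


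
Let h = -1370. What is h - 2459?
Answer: -3829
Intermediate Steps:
h - 2459 = -1370 - 2459 = -3829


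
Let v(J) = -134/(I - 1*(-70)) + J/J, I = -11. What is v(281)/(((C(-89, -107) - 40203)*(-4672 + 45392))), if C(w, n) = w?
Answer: 15/19360144832 ≈ 7.7479e-10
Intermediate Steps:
v(J) = -75/59 (v(J) = -134/(-11 - 1*(-70)) + J/J = -134/(-11 + 70) + 1 = -134/59 + 1 = -75/59)
v(281)/(((C(-89, -107) - 40203)*(-4672 + 45392))) = -75*1/((-4672 + 45392)*(-89 - 40203))/59 = -75/(59*((-40292*40720))) = -75/59/(-1640690240) = -75/59*(-1/1640690240) = 15/19360144832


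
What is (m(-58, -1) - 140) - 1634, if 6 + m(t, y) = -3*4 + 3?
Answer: -1789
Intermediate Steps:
m(t, y) = -15 (m(t, y) = -6 + (-3*4 + 3) = -6 + (-12 + 3) = -6 - 9 = -15)
(m(-58, -1) - 140) - 1634 = (-15 - 140) - 1634 = -155 - 1634 = -1789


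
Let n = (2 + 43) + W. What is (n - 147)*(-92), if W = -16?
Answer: 10856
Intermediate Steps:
n = 29 (n = (2 + 43) - 16 = 45 - 16 = 29)
(n - 147)*(-92) = (29 - 147)*(-92) = -118*(-92) = 10856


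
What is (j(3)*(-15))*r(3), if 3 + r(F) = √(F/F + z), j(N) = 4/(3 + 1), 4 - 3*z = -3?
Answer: 45 - 5*√30 ≈ 17.614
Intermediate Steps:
z = 7/3 (z = 4/3 - ⅓*(-3) = 4/3 + 1 = 7/3 ≈ 2.3333)
j(N) = 1 (j(N) = 4/4 = (¼)*4 = 1)
r(F) = -3 + √30/3 (r(F) = -3 + √(F/F + 7/3) = -3 + √(1 + 7/3) = -3 + √(10/3) = -3 + √30/3)
(j(3)*(-15))*r(3) = (1*(-15))*(-3 + √30/3) = -15*(-3 + √30/3) = 45 - 5*√30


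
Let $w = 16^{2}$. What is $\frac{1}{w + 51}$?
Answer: $\frac{1}{307} \approx 0.0032573$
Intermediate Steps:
$w = 256$
$\frac{1}{w + 51} = \frac{1}{256 + 51} = \frac{1}{307}$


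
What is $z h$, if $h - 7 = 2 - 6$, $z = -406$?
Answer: $-1218$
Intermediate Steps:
$h = 3$ ($h = 7 + \left(2 - 6\right) = 7 - 4 = 3$)
$z h = \left(-406\right) 3 = -1218$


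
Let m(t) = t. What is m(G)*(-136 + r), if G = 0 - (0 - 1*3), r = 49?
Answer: -261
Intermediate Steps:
G = 3 (G = 0 - (0 - 3) = 0 - 1*(-3) = 0 + 3 = 3)
m(G)*(-136 + r) = 3*(-136 + 49) = 3*(-87) = -261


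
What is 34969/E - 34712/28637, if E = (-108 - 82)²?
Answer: -251695947/1033795700 ≈ -0.24347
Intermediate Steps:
E = 36100 (E = (-190)² = 36100)
34969/E - 34712/28637 = 34969/36100 - 34712/28637 = -251695947/1033795700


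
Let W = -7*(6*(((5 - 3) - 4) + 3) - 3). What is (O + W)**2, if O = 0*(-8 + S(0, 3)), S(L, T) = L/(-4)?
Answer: 441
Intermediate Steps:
S(L, T) = -L/4 (S(L, T) = L*(-1/4) = -L/4)
W = -21 (W = -7*(6*((2 - 4) + 3) - 3) = -7*(6*(-2 + 3) - 3) = -7*(6*1 - 3) = -7*(6 - 3) = -7*3 = -21)
O = 0 (O = 0*(-8 - 1/4*0) = 0*(-8 + 0) = 0*(-8) = 0)
(O + W)**2 = (0 - 21)**2 = (-21)**2 = 441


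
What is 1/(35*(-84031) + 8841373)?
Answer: 1/5900288 ≈ 1.6948e-7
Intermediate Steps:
1/(35*(-84031) + 8841373) = 1/(-2941085 + 8841373) = 1/5900288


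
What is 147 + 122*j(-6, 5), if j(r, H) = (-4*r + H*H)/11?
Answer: 7595/11 ≈ 690.45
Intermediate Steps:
j(r, H) = -4*r/11 + H²/11 (j(r, H) = (-4*r + H²)*(1/11) = (H² - 4*r)*(1/11) = -4*r/11 + H²/11)
147 + 122*j(-6, 5) = 147 + 122*(-4/11*(-6) + (1/11)*5²) = 147 + 122*(24/11 + (1/11)*25) = 147 + 122*(24/11 + 25/11) = 147 + 122*(49/11) = 147 + 5978/11 = 7595/11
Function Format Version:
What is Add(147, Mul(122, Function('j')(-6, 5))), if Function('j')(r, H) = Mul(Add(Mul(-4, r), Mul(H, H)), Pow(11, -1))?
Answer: Rational(7595, 11) ≈ 690.45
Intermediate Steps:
Function('j')(r, H) = Add(Mul(Rational(-4, 11), r), Mul(Rational(1, 11), Pow(H, 2))) (Function('j')(r, H) = Mul(Add(Mul(-4, r), Pow(H, 2)), Rational(1, 11)) = Mul(Add(Pow(H, 2), Mul(-4, r)), Rational(1, 11)) = Add(Mul(Rational(-4, 11), r), Mul(Rational(1, 11), Pow(H, 2))))
Add(147, Mul(122, Function('j')(-6, 5))) = Add(147, Mul(122, Add(Mul(Rational(-4, 11), -6), Mul(Rational(1, 11), Pow(5, 2))))) = Add(147, Mul(122, Add(Rational(24, 11), Mul(Rational(1, 11), 25)))) = Add(147, Mul(122, Add(Rational(24, 11), Rational(25, 11)))) = Add(147, Mul(122, Rational(49, 11))) = Add(147, Rational(5978, 11)) = Rational(7595, 11)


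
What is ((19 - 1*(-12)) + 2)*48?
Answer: 1584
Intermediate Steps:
((19 - 1*(-12)) + 2)*48 = ((19 + 12) + 2)*48 = (31 + 2)*48 = 33*48 = 1584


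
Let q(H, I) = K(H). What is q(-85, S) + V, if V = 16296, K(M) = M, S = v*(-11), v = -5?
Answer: 16211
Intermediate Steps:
S = 55 (S = -5*(-11) = 55)
q(H, I) = H
q(-85, S) + V = -85 + 16296 = 16211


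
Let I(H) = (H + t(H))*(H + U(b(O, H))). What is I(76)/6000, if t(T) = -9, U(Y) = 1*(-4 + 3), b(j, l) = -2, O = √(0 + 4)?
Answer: 67/80 ≈ 0.83750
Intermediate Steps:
O = 2 (O = √4 = 2)
U(Y) = -1 (U(Y) = 1*(-1) = -1)
I(H) = (-1 + H)*(-9 + H) (I(H) = (H - 9)*(H - 1) = (-9 + H)*(-1 + H) = (-1 + H)*(-9 + H))
I(76)/6000 = (9 + 76² - 10*76)/6000 = (9 + 5776 - 760)*(1/6000) = 5025*(1/6000) = 67/80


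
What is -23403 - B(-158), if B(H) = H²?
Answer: -48367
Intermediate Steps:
-23403 - B(-158) = -23403 - 1*(-158)² = -23403 - 1*24964 = -23403 - 24964 = -48367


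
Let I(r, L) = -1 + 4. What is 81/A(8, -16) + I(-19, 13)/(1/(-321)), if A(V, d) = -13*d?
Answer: -200223/208 ≈ -962.61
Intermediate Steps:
I(r, L) = 3
81/A(8, -16) + I(-19, 13)/(1/(-321)) = 81/((-13*(-16))) + 3/(1/(-321)) = 81/208 + 3/(-1/321) = 81*(1/208) + 3*(-321) = 81/208 - 963 = -200223/208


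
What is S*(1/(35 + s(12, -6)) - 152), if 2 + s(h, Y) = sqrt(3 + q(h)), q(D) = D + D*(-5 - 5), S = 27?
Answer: 27*(-152*sqrt(105) + 5015*I)/(sqrt(105) - 33*I) ≈ -4103.3 - 0.23172*I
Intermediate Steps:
q(D) = -9*D (q(D) = D + D*(-10) = D - 10*D = -9*D)
s(h, Y) = -2 + sqrt(3 - 9*h)
S*(1/(35 + s(12, -6)) - 152) = 27*(1/(35 + (-2 + sqrt(3 - 9*12))) - 152) = 27*(1/(35 + (-2 + sqrt(3 - 108))) - 152) = 27*(1/(35 + (-2 + sqrt(-105))) - 152) = 27*(1/(35 + (-2 + I*sqrt(105))) - 152) = 27*(1/(33 + I*sqrt(105)) - 152) = 27*(-152 + 1/(33 + I*sqrt(105))) = -4104 + 27/(33 + I*sqrt(105))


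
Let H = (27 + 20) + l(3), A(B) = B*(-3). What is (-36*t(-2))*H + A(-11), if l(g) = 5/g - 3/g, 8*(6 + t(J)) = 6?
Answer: 9042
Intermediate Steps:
A(B) = -3*B
t(J) = -21/4 (t(J) = -6 + (⅛)*6 = -6 + ¾ = -21/4)
l(g) = 2/g
H = 143/3 (H = (27 + 20) + 2/3 = 47 + 2*(⅓) = 47 + ⅔ = 143/3 ≈ 47.667)
(-36*t(-2))*H + A(-11) = -36*(-21/4)*(143/3) - 3*(-11) = 189*(143/3) + 33 = 9009 + 33 = 9042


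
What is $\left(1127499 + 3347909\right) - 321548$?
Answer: $4153860$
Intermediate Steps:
$\left(1127499 + 3347909\right) - 321548 = 4475408 - 321548 = 4153860$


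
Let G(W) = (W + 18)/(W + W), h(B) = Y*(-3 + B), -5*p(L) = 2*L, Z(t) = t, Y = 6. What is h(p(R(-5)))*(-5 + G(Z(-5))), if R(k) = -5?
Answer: 189/5 ≈ 37.800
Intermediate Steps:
p(L) = -2*L/5
h(B) = -18 + 6*B (h(B) = 6*(-3 + B) = -18 + 6*B)
G(W) = (18 + W)/(2*W) (G(W) = (18 + W)/((2*W)) = (18 + W)*(1/(2*W)) = (18 + W)/(2*W))
h(p(R(-5)))*(-5 + G(Z(-5))) = (-18 + 6*(-⅖*(-5)))*(-5 + (½)*(18 - 5)/(-5)) = (-18 + 6*2)*(-5 + (½)*(-⅕)*13) = (-18 + 12)*(-5 - 13/10) = -6*(-63/10) = 189/5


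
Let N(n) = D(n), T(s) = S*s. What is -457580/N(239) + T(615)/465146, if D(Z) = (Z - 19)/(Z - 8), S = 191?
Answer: -223483464549/465146 ≈ -4.8046e+5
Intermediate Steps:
T(s) = 191*s
D(Z) = (-19 + Z)/(-8 + Z)
N(n) = (-19 + n)/(-8 + n)
-457580/N(239) + T(615)/465146 = -457580*(-8 + 239)/(-19 + 239) + (191*615)/465146 = -457580/(220/231) + 117465*(1/465146) = -457580/((1/231)*220) + 117465/465146 = -457580/20/21 + 117465/465146 = -457580*21/20 + 117465/465146 = -480459 + 117465/465146 = -223483464549/465146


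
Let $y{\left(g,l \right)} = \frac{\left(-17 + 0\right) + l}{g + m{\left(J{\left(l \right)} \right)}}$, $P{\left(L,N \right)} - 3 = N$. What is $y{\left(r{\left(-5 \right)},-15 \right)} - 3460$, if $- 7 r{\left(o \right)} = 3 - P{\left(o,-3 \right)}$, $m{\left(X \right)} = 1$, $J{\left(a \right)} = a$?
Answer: $-3516$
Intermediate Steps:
$P{\left(L,N \right)} = 3 + N$
$r{\left(o \right)} = - \frac{3}{7}$ ($r{\left(o \right)} = - \frac{3 - \left(3 - 3\right)}{7} = - \frac{3 - 0}{7} = - \frac{3 + 0}{7} = \left(- \frac{1}{7}\right) 3 = - \frac{3}{7}$)
$y{\left(g,l \right)} = \frac{-17 + l}{1 + g}$ ($y{\left(g,l \right)} = \frac{\left(-17 + 0\right) + l}{g + 1} = \frac{-17 + l}{1 + g}$)
$y{\left(r{\left(-5 \right)},-15 \right)} - 3460 = \frac{-17 - 15}{1 - \frac{3}{7}} - 3460 = \frac{1}{\frac{4}{7}} \left(-32\right) - 3460 = \frac{7}{4} \left(-32\right) - 3460 = -56 - 3460 = -3516$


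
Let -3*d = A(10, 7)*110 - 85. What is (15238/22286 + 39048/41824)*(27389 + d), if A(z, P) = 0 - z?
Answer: 654459864790/14563901 ≈ 44937.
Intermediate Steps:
A(z, P) = -z
d = 395 (d = -(-1*10*110 - 85)/3 = -(-10*110 - 85)/3 = -(-1100 - 85)/3 = -1/3*(-1185) = 395)
(15238/22286 + 39048/41824)*(27389 + d) = (15238/22286 + 39048/41824)*(27389 + 395) = (15238*(1/22286) + 39048*(1/41824))*27784 = (7619/11143 + 4881/5228)*27784 = (94221115/58255604)*27784 = 654459864790/14563901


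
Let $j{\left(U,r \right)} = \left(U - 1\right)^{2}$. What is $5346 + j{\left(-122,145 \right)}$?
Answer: $20475$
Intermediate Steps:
$j{\left(U,r \right)} = \left(-1 + U\right)^{2}$
$5346 + j{\left(-122,145 \right)} = 5346 + \left(-1 - 122\right)^{2} = 5346 + \left(-123\right)^{2} = 5346 + 15129 = 20475$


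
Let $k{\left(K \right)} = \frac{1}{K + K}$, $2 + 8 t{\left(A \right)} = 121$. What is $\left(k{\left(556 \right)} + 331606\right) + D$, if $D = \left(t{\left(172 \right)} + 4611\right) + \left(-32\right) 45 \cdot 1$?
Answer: $\frac{186144283}{556} \approx 3.3479 \cdot 10^{5}$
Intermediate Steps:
$t{\left(A \right)} = \frac{119}{8}$ ($t{\left(A \right)} = - \frac{1}{4} + \frac{1}{8} \cdot 121 = - \frac{1}{4} + \frac{121}{8} = \frac{119}{8}$)
$k{\left(K \right)} = \frac{1}{2 K}$
$D = \frac{25487}{8}$ ($D = \left(\frac{119}{8} + 4611\right) + \left(-32\right) 45 \cdot 1 = \frac{37007}{8} - 1440 = \frac{25487}{8} \approx 3185.9$)
$\left(k{\left(556 \right)} + 331606\right) + D = \left(\frac{1}{2 \cdot 556} + 331606\right) + \frac{25487}{8} = \left(\frac{1}{2} \cdot \frac{1}{556} + 331606\right) + \frac{25487}{8} = \left(\frac{1}{1112} + 331606\right) + \frac{25487}{8} = \frac{368745873}{1112} + \frac{25487}{8} = \frac{186144283}{556}$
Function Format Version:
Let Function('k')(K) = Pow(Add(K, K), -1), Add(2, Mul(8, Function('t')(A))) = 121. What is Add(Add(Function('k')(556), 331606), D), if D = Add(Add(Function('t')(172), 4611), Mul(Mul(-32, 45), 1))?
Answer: Rational(186144283, 556) ≈ 3.3479e+5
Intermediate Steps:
Function('t')(A) = Rational(119, 8) (Function('t')(A) = Add(Rational(-1, 4), Mul(Rational(1, 8), 121)) = Add(Rational(-1, 4), Rational(121, 8)) = Rational(119, 8))
Function('k')(K) = Mul(Rational(1, 2), Pow(K, -1)) (Function('k')(K) = Pow(Mul(2, K), -1) = Mul(Rational(1, 2), Pow(K, -1)))
D = Rational(25487, 8) (D = Add(Add(Rational(119, 8), 4611), Mul(Mul(-32, 45), 1)) = Add(Rational(37007, 8), Mul(-1440, 1)) = Add(Rational(37007, 8), -1440) = Rational(25487, 8) ≈ 3185.9)
Add(Add(Function('k')(556), 331606), D) = Add(Add(Mul(Rational(1, 2), Pow(556, -1)), 331606), Rational(25487, 8)) = Add(Add(Mul(Rational(1, 2), Rational(1, 556)), 331606), Rational(25487, 8)) = Add(Add(Rational(1, 1112), 331606), Rational(25487, 8)) = Add(Rational(368745873, 1112), Rational(25487, 8)) = Rational(186144283, 556)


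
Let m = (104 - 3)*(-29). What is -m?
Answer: 2929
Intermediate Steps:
m = -2929 (m = 101*(-29) = -2929)
-m = -1*(-2929) = 2929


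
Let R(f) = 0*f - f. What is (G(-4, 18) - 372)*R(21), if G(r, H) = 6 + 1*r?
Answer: 7770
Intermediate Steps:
G(r, H) = 6 + r
R(f) = -f (R(f) = 0 - f = -f)
(G(-4, 18) - 372)*R(21) = ((6 - 4) - 372)*(-1*21) = (2 - 372)*(-21) = -370*(-21) = 7770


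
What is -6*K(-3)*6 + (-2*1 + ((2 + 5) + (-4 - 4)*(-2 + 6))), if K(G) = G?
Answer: 81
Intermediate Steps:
-6*K(-3)*6 + (-2*1 + ((2 + 5) + (-4 - 4)*(-2 + 6))) = -6*(-3)*6 + (-2*1 + ((2 + 5) + (-4 - 4)*(-2 + 6))) = 18*6 + (-2 + (7 - 8*4)) = 108 + (-2 + (7 - 32)) = 108 + (-2 - 25) = 108 - 27 = 81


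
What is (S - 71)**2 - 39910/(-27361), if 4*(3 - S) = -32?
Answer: 98539510/27361 ≈ 3601.5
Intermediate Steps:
S = 11 (S = 3 - 1/4*(-32) = 3 + 8 = 11)
(S - 71)**2 - 39910/(-27361) = (11 - 71)**2 - 39910/(-27361) = (-60)**2 - 39910*(-1)/27361 = 3600 - 1*(-39910/27361) = 3600 + 39910/27361 = 98539510/27361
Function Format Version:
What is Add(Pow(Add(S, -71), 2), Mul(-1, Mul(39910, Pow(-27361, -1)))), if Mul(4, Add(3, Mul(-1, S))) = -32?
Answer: Rational(98539510, 27361) ≈ 3601.5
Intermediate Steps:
S = 11 (S = Add(3, Mul(Rational(-1, 4), -32)) = Add(3, 8) = 11)
Add(Pow(Add(S, -71), 2), Mul(-1, Mul(39910, Pow(-27361, -1)))) = Add(Pow(Add(11, -71), 2), Mul(-1, Mul(39910, Pow(-27361, -1)))) = Add(Pow(-60, 2), Mul(-1, Mul(39910, Rational(-1, 27361)))) = Add(3600, Mul(-1, Rational(-39910, 27361))) = Add(3600, Rational(39910, 27361)) = Rational(98539510, 27361)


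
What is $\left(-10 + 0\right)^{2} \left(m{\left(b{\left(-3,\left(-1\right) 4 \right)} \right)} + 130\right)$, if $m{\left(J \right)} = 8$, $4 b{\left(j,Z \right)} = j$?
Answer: $13800$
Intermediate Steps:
$b{\left(j,Z \right)} = \frac{j}{4}$
$\left(-10 + 0\right)^{2} \left(m{\left(b{\left(-3,\left(-1\right) 4 \right)} \right)} + 130\right) = \left(-10 + 0\right)^{2} \left(8 + 130\right) = \left(-10\right)^{2} \cdot 138 = 100 \cdot 138 = 13800$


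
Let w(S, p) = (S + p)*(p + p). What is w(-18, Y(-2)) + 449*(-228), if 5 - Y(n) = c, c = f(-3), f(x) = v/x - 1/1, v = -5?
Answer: -922414/9 ≈ -1.0249e+5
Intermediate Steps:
f(x) = -1 - 5/x (f(x) = -5/x - 1/1 = -5/x - 1*1 = -5/x - 1 = -1 - 5/x)
c = 2/3 (c = (-5 - 1*(-3))/(-3) = -(-5 + 3)/3 = -1/3*(-2) = 2/3 ≈ 0.66667)
Y(n) = 13/3 (Y(n) = 5 - 1*2/3 = 5 - 2/3 = 13/3)
w(S, p) = 2*p*(S + p) (w(S, p) = (S + p)*(2*p) = 2*p*(S + p))
w(-18, Y(-2)) + 449*(-228) = 2*(13/3)*(-18 + 13/3) + 449*(-228) = 2*(13/3)*(-41/3) - 102372 = -1066/9 - 102372 = -922414/9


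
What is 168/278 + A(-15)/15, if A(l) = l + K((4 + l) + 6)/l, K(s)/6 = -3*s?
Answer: -553/695 ≈ -0.79568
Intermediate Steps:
K(s) = -18*s (K(s) = 6*(-3*s) = -18*s)
A(l) = l + (-180 - 18*l)/l (A(l) = l + (-18*((4 + l) + 6))/l = l + (-18*(10 + l))/l = l + (-180 - 18*l)/l)
168/278 + A(-15)/15 = 168/278 + (-18 - 15 - 180/(-15))/15 = 168*(1/278) + (-18 - 15 - 180*(-1/15))*(1/15) = 84/139 + (-18 - 15 + 12)*(1/15) = 84/139 - 21*1/15 = 84/139 - 7/5 = -553/695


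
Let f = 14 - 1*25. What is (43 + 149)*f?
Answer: -2112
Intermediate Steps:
f = -11 (f = 14 - 25 = -11)
(43 + 149)*f = (43 + 149)*(-11) = 192*(-11) = -2112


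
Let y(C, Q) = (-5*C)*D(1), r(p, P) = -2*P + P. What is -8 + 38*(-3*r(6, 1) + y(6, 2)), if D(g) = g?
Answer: -1034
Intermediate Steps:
r(p, P) = -P
y(C, Q) = -5*C (y(C, Q) = -5*C*1 = -5*C)
-8 + 38*(-3*r(6, 1) + y(6, 2)) = -8 + 38*(-(-3) - 5*6) = -8 + 38*(-3*(-1) - 30) = -8 + 38*(3 - 30) = -8 + 38*(-27) = -8 - 1026 = -1034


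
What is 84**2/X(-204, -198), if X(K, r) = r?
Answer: -392/11 ≈ -35.636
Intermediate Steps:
84**2/X(-204, -198) = 84**2/(-198) = 7056*(-1/198) = -392/11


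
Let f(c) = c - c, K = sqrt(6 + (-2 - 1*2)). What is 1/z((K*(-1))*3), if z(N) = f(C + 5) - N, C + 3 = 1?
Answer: sqrt(2)/6 ≈ 0.23570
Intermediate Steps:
C = -2 (C = -3 + 1 = -2)
K = sqrt(2) (K = sqrt(6 + (-2 - 2)) = sqrt(6 - 4) = sqrt(2) ≈ 1.4142)
f(c) = 0
z(N) = -N (z(N) = 0 - N = -N)
1/z((K*(-1))*3) = 1/(-sqrt(2)*(-1)*3) = 1/(-(-sqrt(2))*3) = 1/(-(-3)*sqrt(2)) = 1/(3*sqrt(2)) = sqrt(2)/6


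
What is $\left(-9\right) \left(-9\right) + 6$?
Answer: $87$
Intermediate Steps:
$\left(-9\right) \left(-9\right) + 6 = 81 + 6 = 87$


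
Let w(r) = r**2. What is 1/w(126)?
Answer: 1/15876 ≈ 6.2988e-5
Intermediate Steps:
1/w(126) = 1/(126**2) = 1/15876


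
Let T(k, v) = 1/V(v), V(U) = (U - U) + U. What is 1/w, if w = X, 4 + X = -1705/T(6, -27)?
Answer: 1/46031 ≈ 2.1724e-5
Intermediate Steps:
V(U) = U (V(U) = 0 + U = U)
T(k, v) = 1/v
X = 46031 (X = -4 - 1705/(1/(-27)) = -4 - 1705/(-1/27) = -4 - 1705*(-27) = -4 + 46035 = 46031)
w = 46031
1/w = 1/46031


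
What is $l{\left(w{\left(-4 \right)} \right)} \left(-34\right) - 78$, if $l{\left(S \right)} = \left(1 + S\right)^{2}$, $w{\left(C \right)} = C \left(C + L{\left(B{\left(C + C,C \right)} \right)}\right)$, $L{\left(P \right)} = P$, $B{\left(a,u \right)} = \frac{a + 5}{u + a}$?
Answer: $-8782$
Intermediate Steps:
$B{\left(a,u \right)} = \frac{5 + a}{a + u}$
$w{\left(C \right)} = C \left(C + \frac{5 + 2 C}{3 C}\right)$ ($w{\left(C \right)} = C \left(C + \frac{5 + \left(C + C\right)}{\left(C + C\right) + C}\right) = C \left(C + \frac{5 + 2 C}{2 C + C}\right) = C \left(C + \frac{5 + 2 C}{3 C}\right)$)
$l{\left(w{\left(-4 \right)} \right)} \left(-34\right) - 78 = \left(1 + \left(\frac{5}{3} + \left(-4\right)^{2} + \frac{2}{3} \left(-4\right)\right)\right)^{2} \left(-34\right) - 78 = \left(1 + \left(\frac{5}{3} + 16 - \frac{8}{3}\right)\right)^{2} \left(-34\right) - 78 = \left(1 + 15\right)^{2} \left(-34\right) - 78 = 16^{2} \left(-34\right) - 78 = 256 \left(-34\right) - 78 = -8704 - 78 = -8782$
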